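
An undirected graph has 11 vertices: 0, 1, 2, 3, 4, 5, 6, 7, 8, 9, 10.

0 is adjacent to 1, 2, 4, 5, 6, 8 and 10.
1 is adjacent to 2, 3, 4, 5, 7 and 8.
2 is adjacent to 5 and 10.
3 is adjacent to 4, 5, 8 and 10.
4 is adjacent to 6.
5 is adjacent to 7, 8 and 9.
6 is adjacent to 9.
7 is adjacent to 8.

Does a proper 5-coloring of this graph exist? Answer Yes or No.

The chromatic number is 4. 1, 3, 5, 8 form a clique, so at least 4 colors are needed.
4 colors suffice: 0=c, 1=a, 2=d, 3=c, 4=b, 5=b, 6=a, 7=c, 8=d, 9=c, 10=a.
Since 5 ≥ 4, a proper 5-coloring certainly exists.

Yes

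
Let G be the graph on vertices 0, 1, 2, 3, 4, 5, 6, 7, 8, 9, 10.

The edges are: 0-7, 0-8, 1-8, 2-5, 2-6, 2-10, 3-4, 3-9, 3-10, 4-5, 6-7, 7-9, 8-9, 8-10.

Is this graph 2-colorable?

No

The cycle 4-5-2-10-3-4 has odd length 5, so it cannot be 2-colored; at least 3 colors are needed.
So 2 colors are not enough.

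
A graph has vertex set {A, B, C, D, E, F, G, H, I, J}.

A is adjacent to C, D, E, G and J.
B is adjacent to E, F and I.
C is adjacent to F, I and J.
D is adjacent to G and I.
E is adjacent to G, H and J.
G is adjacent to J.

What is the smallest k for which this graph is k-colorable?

4

A, E, G, J are pairwise adjacent (a clique of size 4), so at least 4 colors are needed.
One proper 4-coloring: A=red, B=green, C=blue, D=blue, E=blue, F=red, G=green, H=red, I=red, J=yellow. Every edge joins two different colors.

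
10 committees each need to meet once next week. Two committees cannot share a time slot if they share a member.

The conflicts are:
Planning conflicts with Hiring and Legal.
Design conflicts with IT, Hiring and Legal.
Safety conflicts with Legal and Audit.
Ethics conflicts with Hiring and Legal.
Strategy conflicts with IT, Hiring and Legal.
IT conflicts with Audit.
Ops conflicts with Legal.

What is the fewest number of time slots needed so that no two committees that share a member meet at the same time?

The cycle Legal-Safety-Audit-IT-Design-Legal has odd length 5, so it cannot be 2-colored; at least 3 time slots are needed.
3 time slots suffice: time slot 1 → {IT, Hiring, Legal}; time slot 2 → {Planning, Design, Ethics, Strategy, Ops, Audit}; time slot 3 → {Safety}. No two conflicting committees share a time slot.

3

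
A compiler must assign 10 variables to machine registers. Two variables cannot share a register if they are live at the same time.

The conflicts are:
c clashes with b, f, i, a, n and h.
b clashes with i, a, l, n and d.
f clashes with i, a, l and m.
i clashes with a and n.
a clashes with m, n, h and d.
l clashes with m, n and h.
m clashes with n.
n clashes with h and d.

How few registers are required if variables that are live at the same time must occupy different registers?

5

c, b, i, a, n pairwise conflict, so at least 5 registers are needed.
5 registers suffice: register 1 → {a, l}; register 2 → {f, n}; register 3 → {b, m, h}; register 4 → {c, d}; register 5 → {i}. No two conflicting variables share a register.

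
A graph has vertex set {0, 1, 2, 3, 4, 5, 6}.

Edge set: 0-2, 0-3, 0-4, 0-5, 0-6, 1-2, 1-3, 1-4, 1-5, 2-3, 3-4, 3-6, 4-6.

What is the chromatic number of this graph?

4

0, 3, 4, 6 are mutually adjacent (a clique of size 4), so at least 4 colors are needed.
4 colors suffice: color a → {0, 1}; color b → {3, 5}; color c → {2, 4}; color d → {6}. Each edge has distinct colors on its endpoints.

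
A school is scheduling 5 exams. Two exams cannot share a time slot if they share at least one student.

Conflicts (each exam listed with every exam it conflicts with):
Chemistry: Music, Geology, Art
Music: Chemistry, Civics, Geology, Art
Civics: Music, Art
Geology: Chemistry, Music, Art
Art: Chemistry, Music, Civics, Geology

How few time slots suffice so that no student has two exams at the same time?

Chemistry, Music, Geology, Art are mutually in conflict, so at least 4 time slots are needed.
4 time slots suffice: time slot 1 → {Art}; time slot 2 → {Music}; time slot 3 → {Civics, Geology}; time slot 4 → {Chemistry}. Each listed conflict is separated.

4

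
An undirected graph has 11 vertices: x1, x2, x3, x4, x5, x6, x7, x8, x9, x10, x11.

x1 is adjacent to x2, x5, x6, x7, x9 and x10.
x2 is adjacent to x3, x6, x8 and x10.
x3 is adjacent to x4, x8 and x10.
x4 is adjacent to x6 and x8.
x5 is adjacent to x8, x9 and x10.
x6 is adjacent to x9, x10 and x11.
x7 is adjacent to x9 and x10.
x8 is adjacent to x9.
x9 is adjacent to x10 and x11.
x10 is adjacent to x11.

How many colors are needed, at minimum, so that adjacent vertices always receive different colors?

x1, x5, x9, x10 are pairwise adjacent (a clique of size 4), so at least 4 colors are needed.
4 colors suffice: color red → {x8, x10}; color blue → {x2, x4, x9}; color green → {x1, x3, x11}; color yellow → {x5, x6, x7}. Every edge joins two different colors.

4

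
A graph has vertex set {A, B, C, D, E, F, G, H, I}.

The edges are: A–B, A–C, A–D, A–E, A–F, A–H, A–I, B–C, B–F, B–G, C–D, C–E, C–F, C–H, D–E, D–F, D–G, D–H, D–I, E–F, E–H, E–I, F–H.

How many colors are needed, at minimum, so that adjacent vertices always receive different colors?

6

A, C, D, E, F, H are mutually adjacent (a clique of size 6), so at least 6 colors are needed.
One proper 6-coloring: A=1, B=2, C=3, D=2, E=4, F=5, G=1, H=6, I=3. Every edge joins two different colors.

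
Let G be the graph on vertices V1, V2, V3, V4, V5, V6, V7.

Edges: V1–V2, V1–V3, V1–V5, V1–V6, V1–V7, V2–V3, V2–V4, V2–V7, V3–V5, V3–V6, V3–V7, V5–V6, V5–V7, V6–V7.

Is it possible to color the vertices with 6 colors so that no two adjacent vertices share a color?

Yes

The chromatic number is 5. V1, V3, V5, V6, V7 are pairwise adjacent (a clique of size 5), so at least 5 colors are needed.
One proper 5-coloring: V1=2, V2=4, V3=3, V4=1, V5=5, V6=4, V7=1.
Since 6 ≥ 5, a proper 6-coloring certainly exists.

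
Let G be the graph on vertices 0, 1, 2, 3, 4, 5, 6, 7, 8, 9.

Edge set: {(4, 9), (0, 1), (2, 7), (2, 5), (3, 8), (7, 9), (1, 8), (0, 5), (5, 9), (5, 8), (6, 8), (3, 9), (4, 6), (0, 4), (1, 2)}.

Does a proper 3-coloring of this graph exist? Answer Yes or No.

The chromatic number is 3. The cycle 4-9-3-8-6-4 has odd length 5, so it cannot be 2-colored; at least 3 colors are needed.
3 colors suffice: color a → {0, 2, 8, 9}; color b → {1, 3, 4, 5, 7}; color c → {6}.
That is already a proper 3-coloring.

Yes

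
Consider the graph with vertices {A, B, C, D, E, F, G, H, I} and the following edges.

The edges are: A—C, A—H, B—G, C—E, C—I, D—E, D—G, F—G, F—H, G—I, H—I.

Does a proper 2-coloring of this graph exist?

The cycle G-I-C-E-D-G has odd length 5, so it cannot be 2-colored; at least 3 colors are needed.
So 2 colors are not enough.

No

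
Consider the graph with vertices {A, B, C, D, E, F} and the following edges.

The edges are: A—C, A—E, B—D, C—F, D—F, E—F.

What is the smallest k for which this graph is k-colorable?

2

A and C are adjacent, so at least 2 colors are needed.
2 colors suffice: color 1 → {A, B, F}; color 2 → {C, D, E}. Each edge has distinct colors on its endpoints.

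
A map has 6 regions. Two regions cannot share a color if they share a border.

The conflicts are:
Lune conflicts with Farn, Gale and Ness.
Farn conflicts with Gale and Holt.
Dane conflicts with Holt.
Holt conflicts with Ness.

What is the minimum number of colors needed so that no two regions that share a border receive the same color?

Lune, Farn, Gale all conflict with each other, so at least 3 colors are needed.
One proper 3-coloring: Lune=1, Farn=2, Dane=2, Gale=3, Holt=1, Ness=2. No two conflicting regions share a color.

3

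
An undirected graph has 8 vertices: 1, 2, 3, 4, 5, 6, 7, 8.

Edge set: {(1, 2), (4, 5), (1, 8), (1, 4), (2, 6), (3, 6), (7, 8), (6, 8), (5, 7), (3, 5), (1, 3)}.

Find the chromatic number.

3

The cycle 7-5-4-1-8-7 has odd length 5, so it cannot be 2-colored; at least 3 colors are needed.
A valid assignment using 3 colors: 1=a, 2=b, 3=b, 4=b, 5=a, 6=a, 7=c, 8=b. Every edge joins two different colors.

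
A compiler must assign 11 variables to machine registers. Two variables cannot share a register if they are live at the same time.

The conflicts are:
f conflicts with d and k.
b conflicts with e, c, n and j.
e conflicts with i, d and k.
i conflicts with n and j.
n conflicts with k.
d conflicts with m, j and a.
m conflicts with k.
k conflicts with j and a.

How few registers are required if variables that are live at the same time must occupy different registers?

i and n conflict, so at least 2 registers are needed.
2 registers suffice: register 1 → {b, i, d, k}; register 2 → {f, e, c, n, m, j, a}. No two conflicting variables share a register.

2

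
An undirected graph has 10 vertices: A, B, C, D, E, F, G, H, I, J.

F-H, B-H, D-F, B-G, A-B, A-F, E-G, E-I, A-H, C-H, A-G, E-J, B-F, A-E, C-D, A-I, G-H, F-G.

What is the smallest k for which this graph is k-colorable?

A, B, F, G, H are mutually adjacent (a clique of size 5), so at least 5 colors are needed.
5 colors suffice: color 1 → {A, D, J}; color 2 → {C, E, F}; color 3 → {G, I}; color 4 → {H}; color 5 → {B}. Every edge joins two different colors.

5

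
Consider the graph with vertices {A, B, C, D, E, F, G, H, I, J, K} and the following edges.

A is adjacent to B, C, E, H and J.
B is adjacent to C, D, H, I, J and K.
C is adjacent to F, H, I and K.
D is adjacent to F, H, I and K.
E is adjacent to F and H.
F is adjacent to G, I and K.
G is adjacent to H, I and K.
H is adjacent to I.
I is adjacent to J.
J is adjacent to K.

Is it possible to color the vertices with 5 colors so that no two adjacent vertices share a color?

Yes

The chromatic number is 4. B, D, H, I form a clique, so at least 4 colors are needed.
4 colors suffice: color red → {B, F}; color blue → {H, K}; color green → {A, I}; color yellow → {C, D, E, G, J}.
Since 5 ≥ 4, a proper 5-coloring certainly exists.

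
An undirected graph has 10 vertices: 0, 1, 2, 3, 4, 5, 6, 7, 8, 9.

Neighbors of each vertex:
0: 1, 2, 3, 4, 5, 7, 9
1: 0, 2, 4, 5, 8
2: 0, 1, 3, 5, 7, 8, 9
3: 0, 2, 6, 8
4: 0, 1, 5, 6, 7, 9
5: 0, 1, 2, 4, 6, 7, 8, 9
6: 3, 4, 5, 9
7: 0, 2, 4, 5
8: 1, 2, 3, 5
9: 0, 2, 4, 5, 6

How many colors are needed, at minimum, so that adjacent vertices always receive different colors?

4

0, 2, 5, 7 are mutually adjacent (a clique of size 4), so at least 4 colors are needed.
4 colors suffice: color a → {3, 5}; color b → {0, 6, 8}; color c → {2, 4}; color d → {1, 7, 9}. Every edge joins two different colors.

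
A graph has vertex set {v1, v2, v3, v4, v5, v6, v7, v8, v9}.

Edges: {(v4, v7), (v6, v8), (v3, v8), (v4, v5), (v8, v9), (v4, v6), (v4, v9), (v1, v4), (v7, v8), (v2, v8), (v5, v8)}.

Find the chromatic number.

v1 and v4 are adjacent, so at least 2 colors are needed.
2 colors suffice: v1=2, v2=2, v3=2, v4=1, v5=2, v6=2, v7=2, v8=1, v9=2. No two adjacent vertices share a color.

2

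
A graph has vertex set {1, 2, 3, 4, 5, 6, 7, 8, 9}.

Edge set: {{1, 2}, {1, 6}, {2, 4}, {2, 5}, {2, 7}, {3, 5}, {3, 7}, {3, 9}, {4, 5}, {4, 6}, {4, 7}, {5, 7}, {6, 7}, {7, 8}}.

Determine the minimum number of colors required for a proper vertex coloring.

2, 4, 5, 7 form a clique, so at least 4 colors are needed.
One proper 4-coloring: 1=red, 2=green, 3=blue, 4=blue, 5=yellow, 6=green, 7=red, 8=blue, 9=red. Each edge has distinct colors on its endpoints.

4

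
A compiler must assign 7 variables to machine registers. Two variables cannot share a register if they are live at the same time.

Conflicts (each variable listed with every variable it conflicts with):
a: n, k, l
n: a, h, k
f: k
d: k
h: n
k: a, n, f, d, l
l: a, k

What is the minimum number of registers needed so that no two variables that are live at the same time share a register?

3

a, k, l pairwise conflict, so at least 3 registers are needed.
3 registers suffice: register 1 → {h, k}; register 2 → {n, f, d, l}; register 3 → {a}. Every pair that conflicts lands in different registers.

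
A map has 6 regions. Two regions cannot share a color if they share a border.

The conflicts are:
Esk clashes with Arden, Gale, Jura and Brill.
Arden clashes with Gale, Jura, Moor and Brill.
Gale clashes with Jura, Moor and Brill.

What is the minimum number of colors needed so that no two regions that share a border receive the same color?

Esk, Arden, Gale, Brill pairwise conflict, so at least 4 colors are needed.
One proper 4-coloring: Esk=3, Arden=2, Gale=1, Jura=4, Moor=3, Brill=4. No two conflicting regions share a color.

4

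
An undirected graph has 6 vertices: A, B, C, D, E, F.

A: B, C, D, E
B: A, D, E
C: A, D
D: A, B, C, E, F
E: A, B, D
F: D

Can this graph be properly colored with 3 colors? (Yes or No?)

A, B, D, E form a clique, so at least 4 colors are needed.
So 3 colors are not enough.

No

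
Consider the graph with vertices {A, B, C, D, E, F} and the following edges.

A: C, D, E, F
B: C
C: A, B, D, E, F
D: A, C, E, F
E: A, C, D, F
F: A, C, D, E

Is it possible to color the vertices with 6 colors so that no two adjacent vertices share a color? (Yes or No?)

The chromatic number is 5. A, C, D, E, F are pairwise adjacent (a clique of size 5), so at least 5 colors are needed.
5 colors suffice: A=purple, B=blue, C=red, D=green, E=blue, F=yellow.
Since 6 ≥ 5, a proper 6-coloring certainly exists.

Yes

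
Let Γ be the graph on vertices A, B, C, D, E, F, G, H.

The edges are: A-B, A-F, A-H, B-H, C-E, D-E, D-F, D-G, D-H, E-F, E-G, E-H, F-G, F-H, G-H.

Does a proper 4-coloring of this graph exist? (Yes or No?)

D, E, F, G, H are pairwise adjacent (a clique of size 5), so at least 5 colors are needed.
So 4 colors are not enough.

No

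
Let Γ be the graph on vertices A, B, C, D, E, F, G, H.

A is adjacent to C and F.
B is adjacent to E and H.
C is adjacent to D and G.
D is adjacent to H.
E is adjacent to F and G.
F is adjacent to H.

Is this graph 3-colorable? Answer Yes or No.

Yes

The chromatic number is 3. The cycle A-F-E-G-C-A has odd length 5, so it cannot be 2-colored; at least 3 colors are needed.
3 colors suffice: color red → {C, E, H}; color blue → {B, D, F, G}; color green → {A}.
That is already a proper 3-coloring.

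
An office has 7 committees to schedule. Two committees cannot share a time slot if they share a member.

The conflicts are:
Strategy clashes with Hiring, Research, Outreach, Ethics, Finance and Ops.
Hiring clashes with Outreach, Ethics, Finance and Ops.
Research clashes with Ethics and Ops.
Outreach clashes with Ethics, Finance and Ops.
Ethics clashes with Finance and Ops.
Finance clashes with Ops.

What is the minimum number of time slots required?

Strategy, Hiring, Outreach, Ethics, Finance, Ops pairwise conflict, so at least 6 time slots are needed.
Using 6 time slots: Strategy=2, Hiring=6, Research=4, Outreach=5, Ethics=1, Finance=4, Ops=3. Every pair that conflicts lands in different time slots.

6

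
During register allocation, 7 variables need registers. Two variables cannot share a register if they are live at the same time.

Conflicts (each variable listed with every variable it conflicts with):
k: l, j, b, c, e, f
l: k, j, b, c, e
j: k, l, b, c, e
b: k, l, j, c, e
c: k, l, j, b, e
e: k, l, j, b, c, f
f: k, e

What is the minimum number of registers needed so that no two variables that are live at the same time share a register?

6

k, l, j, b, c, e are mutually in conflict, so at least 6 registers are needed.
A valid assignment using 6 registers: k=2, l=6, j=3, b=5, c=4, e=1, f=3. Each listed conflict is separated.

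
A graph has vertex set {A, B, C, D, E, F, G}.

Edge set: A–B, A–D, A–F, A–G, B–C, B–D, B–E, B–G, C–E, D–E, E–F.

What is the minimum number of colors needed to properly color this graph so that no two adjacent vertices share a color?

3

A, B, G are pairwise adjacent, so at least 3 colors are needed.
3 colors suffice: color red → {B, F}; color blue → {A, E}; color green → {C, D, G}. No two adjacent vertices share a color.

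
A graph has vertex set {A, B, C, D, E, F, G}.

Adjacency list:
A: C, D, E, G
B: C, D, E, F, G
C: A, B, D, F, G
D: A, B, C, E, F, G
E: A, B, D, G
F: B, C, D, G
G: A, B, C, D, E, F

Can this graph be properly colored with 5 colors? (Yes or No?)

The chromatic number is 5. B, C, D, F, G are mutually adjacent (a clique of size 5), so at least 5 colors are needed.
5 colors suffice: color 1 → {D}; color 2 → {G}; color 3 → {C, E}; color 4 → {A, B}; color 5 → {F}.
That is already a proper 5-coloring.

Yes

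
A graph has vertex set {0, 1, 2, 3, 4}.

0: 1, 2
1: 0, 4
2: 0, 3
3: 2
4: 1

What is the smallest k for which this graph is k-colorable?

2

1 and 4 are adjacent, so at least 2 colors are needed.
One proper 2-coloring: 0=b, 1=a, 2=a, 3=b, 4=b. No two adjacent vertices share a color.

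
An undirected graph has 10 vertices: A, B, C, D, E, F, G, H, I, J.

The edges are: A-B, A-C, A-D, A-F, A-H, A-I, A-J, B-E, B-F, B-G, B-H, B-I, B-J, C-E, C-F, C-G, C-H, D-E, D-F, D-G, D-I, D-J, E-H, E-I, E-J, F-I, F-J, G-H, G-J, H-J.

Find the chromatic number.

4

B, G, H, J form a clique, so at least 4 colors are needed.
4 colors suffice: color 1 → {B, C, D}; color 2 → {I, J}; color 3 → {A, E, G}; color 4 → {F, H}. Every edge joins two different colors.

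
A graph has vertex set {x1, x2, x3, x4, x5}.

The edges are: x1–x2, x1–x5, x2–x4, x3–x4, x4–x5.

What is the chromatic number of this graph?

x3 and x4 are adjacent, so at least 2 colors are needed.
2 colors suffice: color R → {x1, x4}; color B → {x2, x3, x5}. No two adjacent vertices share a color.

2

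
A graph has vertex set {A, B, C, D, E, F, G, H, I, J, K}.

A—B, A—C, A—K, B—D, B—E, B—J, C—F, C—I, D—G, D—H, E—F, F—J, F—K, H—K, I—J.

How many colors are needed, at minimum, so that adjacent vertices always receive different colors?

The cycle C-I-J-B-A-C has odd length 5, so it cannot be 2-colored; at least 3 colors are needed.
A valid assignment using 3 colors: A=3, B=1, C=2, D=2, E=2, F=1, G=1, H=1, I=1, J=2, K=2. Every edge joins two different colors.

3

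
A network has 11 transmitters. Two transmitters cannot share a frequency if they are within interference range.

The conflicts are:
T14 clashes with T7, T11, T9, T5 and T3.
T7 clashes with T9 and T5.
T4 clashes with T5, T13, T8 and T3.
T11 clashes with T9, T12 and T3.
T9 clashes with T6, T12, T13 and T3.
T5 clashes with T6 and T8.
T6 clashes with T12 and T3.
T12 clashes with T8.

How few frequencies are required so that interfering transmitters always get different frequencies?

4

T14, T11, T9, T3 all conflict with each other, so at least 4 frequencies are needed.
4 frequencies suffice: frequency 1 → {T9, T5}; frequency 2 → {T14, T4, T12}; frequency 3 → {T7, T13, T8, T3}; frequency 4 → {T11, T6}. Each listed conflict is separated.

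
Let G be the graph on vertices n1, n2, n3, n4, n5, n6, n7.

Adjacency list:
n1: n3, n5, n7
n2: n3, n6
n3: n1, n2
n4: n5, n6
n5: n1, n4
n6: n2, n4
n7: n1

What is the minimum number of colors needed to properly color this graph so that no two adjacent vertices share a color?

n2 and n6 are adjacent, so at least 2 colors are needed.
One proper 2-coloring: n1=1, n2=1, n3=2, n4=1, n5=2, n6=2, n7=2. Each edge has distinct colors on its endpoints.

2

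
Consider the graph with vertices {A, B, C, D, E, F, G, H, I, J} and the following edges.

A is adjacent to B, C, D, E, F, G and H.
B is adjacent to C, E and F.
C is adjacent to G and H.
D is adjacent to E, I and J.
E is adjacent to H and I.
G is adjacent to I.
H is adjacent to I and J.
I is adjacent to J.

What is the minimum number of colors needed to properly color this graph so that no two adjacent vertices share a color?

A, B, C are pairwise adjacent, so at least 3 colors are needed.
3 colors suffice: color 1 → {A, I}; color 2 → {B, D, G, H}; color 3 → {C, E, F, J}. Every edge joins two different colors.

3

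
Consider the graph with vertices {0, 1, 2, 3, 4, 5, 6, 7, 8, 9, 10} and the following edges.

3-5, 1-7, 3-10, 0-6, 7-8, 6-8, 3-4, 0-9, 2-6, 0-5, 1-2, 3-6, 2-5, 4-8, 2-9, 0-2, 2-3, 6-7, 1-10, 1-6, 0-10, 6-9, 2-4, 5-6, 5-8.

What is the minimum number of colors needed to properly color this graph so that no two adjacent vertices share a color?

4

2, 3, 5, 6 form a clique, so at least 4 colors are needed.
One proper 4-coloring: 0=d, 1=c, 2=b, 3=d, 4=a, 5=c, 6=a, 7=d, 8=b, 9=c, 10=a. No two adjacent vertices share a color.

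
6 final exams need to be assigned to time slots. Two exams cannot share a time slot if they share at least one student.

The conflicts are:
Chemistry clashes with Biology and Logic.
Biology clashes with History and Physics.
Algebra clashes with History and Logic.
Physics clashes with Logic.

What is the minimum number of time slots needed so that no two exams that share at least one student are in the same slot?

The cycle Logic-Algebra-History-Biology-Physics-Logic has odd length 5, so it cannot be 2-colored; at least 3 time slots are needed.
3 time slots suffice: time slot 1 → {Biology, Logic}; time slot 2 → {Chemistry, History, Physics}; time slot 3 → {Algebra}. Every pair that conflicts lands in different time slots.

3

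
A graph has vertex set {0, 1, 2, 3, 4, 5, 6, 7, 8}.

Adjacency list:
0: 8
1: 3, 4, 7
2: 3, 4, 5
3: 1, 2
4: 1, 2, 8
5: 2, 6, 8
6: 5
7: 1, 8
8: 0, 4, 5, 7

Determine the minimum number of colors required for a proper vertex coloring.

2

5 and 6 are adjacent, so at least 2 colors are needed.
2 colors suffice: color a → {1, 2, 6, 8}; color b → {0, 3, 4, 5, 7}. Each edge has distinct colors on its endpoints.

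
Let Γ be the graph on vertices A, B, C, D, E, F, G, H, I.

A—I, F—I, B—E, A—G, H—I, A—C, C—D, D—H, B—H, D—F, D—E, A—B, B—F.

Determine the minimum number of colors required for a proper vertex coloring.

The cycle I-A-C-D-H-I has odd length 5, so it cannot be 2-colored; at least 3 colors are needed.
3 colors suffice: color red → {A, D}; color blue → {B, C, G, I}; color green → {E, F, H}. Every edge joins two different colors.

3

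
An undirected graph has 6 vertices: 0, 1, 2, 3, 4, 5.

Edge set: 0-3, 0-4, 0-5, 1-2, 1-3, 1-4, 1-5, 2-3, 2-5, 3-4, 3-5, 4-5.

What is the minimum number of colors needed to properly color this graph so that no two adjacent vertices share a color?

4

1, 3, 4, 5 form a clique, so at least 4 colors are needed.
A valid assignment using 4 colors: 0=green, 1=green, 2=yellow, 3=red, 4=yellow, 5=blue. Each edge has distinct colors on its endpoints.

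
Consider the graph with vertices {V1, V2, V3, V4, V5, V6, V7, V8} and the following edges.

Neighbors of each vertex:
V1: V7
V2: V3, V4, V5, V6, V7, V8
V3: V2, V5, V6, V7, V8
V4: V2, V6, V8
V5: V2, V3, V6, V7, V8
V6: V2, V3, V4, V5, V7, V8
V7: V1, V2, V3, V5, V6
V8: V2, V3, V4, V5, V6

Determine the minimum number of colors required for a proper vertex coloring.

V2, V3, V5, V6, V7 are pairwise adjacent (a clique of size 5), so at least 5 colors are needed.
A valid assignment using 5 colors: V1=red, V2=blue, V3=yellow, V4=yellow, V5=purple, V6=red, V7=green, V8=green. Every edge joins two different colors.

5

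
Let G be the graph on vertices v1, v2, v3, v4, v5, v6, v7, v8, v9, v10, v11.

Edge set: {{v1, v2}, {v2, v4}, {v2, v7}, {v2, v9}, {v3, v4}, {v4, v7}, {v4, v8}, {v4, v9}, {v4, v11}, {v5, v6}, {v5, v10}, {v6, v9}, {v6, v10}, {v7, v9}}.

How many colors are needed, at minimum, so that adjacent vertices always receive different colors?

4

v2, v4, v7, v9 form a clique, so at least 4 colors are needed.
4 colors suffice: color 1 → {v1, v4, v6}; color 2 → {v2, v3, v5, v8, v11}; color 3 → {v9, v10}; color 4 → {v7}. Every edge joins two different colors.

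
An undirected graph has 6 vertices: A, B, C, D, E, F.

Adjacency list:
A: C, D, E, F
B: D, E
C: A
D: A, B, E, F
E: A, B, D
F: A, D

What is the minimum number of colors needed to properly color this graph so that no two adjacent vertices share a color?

B, D, E are pairwise adjacent, so at least 3 colors are needed.
3 colors suffice: color red → {C, D}; color blue → {A, B}; color green → {E, F}. Every edge joins two different colors.

3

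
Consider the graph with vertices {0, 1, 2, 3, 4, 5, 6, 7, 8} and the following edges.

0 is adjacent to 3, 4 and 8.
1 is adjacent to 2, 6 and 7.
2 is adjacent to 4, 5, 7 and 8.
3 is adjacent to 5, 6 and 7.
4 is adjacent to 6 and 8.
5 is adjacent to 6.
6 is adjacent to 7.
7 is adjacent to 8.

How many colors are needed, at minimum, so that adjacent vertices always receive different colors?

0, 4, 8 are pairwise adjacent, so at least 3 colors are needed.
3 colors suffice: 0=b, 1=c, 2=b, 3=c, 4=a, 5=a, 6=b, 7=a, 8=c. No two adjacent vertices share a color.

3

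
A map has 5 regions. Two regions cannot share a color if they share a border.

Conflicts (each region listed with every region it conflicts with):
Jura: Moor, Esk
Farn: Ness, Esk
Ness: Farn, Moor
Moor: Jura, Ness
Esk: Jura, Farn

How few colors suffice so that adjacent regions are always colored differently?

The cycle Farn-Ness-Moor-Jura-Esk-Farn has odd length 5, so it cannot be 2-colored; at least 3 colors are needed.
3 colors suffice: color 1 → {Farn, Moor}; color 2 → {Jura, Ness}; color 3 → {Esk}. Each listed conflict is separated.

3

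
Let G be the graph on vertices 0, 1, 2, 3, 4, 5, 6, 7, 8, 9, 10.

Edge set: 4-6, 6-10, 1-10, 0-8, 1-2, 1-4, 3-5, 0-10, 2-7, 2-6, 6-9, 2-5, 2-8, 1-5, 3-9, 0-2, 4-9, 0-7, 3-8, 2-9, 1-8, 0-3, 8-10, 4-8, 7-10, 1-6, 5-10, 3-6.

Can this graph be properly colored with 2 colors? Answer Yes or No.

4, 6, 9 are pairwise adjacent, so at least 3 colors are needed.
So 2 colors are not enough.

No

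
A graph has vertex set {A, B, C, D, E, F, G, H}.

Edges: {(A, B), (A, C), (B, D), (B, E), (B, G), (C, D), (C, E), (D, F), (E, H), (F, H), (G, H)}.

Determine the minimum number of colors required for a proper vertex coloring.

3

The cycle D-B-E-H-F-D has odd length 5, so it cannot be 2-colored; at least 3 colors are needed.
A valid assignment using 3 colors: A=blue, B=red, C=red, D=blue, E=blue, F=green, G=blue, H=red. Every edge joins two different colors.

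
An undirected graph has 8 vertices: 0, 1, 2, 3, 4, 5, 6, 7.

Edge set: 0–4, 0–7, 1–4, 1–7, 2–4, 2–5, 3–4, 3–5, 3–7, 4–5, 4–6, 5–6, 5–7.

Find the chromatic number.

3

4, 5, 6 are mutually adjacent, so at least 3 colors are needed.
One proper 3-coloring: 0=blue, 1=blue, 2=green, 3=green, 4=red, 5=blue, 6=green, 7=red. Each edge has distinct colors on its endpoints.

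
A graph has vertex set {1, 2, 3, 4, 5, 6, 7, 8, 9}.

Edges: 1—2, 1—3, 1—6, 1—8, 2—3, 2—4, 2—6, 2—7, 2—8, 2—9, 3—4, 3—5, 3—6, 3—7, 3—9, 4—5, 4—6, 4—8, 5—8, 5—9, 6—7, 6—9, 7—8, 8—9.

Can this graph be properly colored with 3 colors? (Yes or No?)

No

2, 3, 6, 9 are pairwise adjacent (a clique of size 4), so at least 4 colors are needed.
So 3 colors are not enough.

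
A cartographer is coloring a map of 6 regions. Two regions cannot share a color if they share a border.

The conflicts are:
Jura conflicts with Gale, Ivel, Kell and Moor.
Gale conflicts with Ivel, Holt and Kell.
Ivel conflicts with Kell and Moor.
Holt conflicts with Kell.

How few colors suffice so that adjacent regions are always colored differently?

4

Jura, Gale, Ivel, Kell all conflict with each other, so at least 4 colors are needed.
One proper 4-coloring: Jura=2, Gale=3, Ivel=4, Holt=2, Kell=1, Moor=1. No two conflicting regions share a color.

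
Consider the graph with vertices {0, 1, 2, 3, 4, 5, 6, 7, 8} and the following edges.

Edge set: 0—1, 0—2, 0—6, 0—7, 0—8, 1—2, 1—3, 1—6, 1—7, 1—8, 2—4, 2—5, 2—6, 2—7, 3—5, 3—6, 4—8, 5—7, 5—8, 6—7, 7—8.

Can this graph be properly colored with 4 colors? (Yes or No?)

0, 1, 2, 6, 7 form a clique, so at least 5 colors are needed.
So 4 colors are not enough.

No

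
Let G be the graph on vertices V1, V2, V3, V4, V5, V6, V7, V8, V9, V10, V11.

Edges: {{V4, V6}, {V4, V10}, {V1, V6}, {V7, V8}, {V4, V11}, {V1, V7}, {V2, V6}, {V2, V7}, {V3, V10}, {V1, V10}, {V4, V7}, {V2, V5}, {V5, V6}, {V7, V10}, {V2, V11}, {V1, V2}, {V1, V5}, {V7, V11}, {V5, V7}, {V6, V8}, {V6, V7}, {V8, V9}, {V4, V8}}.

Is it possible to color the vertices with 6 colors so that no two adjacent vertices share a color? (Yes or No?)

Yes

The chromatic number is 5. V1, V2, V5, V6, V7 form a clique, so at least 5 colors are needed.
5 colors suffice: color 1 → {V3, V7, V9}; color 2 → {V6, V10, V11}; color 3 → {V2, V4}; color 4 → {V1, V8}; color 5 → {V5}.
Since 6 ≥ 5, a proper 6-coloring certainly exists.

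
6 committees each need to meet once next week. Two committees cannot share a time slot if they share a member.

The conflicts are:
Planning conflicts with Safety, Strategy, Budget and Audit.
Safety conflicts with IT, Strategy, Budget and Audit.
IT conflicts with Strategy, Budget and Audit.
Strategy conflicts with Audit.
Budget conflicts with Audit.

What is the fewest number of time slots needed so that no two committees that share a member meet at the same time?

4

Safety, IT, Strategy, Audit all conflict with each other, so at least 4 time slots are needed.
A valid assignment using 4 time slots: Planning=4, Safety=1, IT=4, Strategy=3, Budget=3, Audit=2. Every pair that conflicts lands in different time slots.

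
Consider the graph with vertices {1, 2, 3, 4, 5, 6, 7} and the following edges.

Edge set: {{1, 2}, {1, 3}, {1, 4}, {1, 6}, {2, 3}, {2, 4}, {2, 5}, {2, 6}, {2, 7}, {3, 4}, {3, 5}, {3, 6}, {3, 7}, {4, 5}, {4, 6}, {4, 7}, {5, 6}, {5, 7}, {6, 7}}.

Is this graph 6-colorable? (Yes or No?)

Yes

The chromatic number is 6. 2, 3, 4, 5, 6, 7 form a clique, so at least 6 colors are needed.
One proper 6-coloring: 1=purple, 2=red, 3=blue, 4=green, 5=orange, 6=yellow, 7=purple.
That is already a proper 6-coloring.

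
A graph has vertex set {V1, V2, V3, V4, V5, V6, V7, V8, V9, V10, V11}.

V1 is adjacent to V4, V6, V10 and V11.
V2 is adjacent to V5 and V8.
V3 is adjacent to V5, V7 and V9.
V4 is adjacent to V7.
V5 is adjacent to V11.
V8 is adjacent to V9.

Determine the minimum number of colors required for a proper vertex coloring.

3

The cycle V5-V2-V8-V9-V3-V5 has odd length 5, so it cannot be 2-colored; at least 3 colors are needed.
3 colors suffice: color red → {V1, V3, V8}; color blue → {V5, V6, V7, V9, V10}; color green → {V2, V4, V11}. Each edge has distinct colors on its endpoints.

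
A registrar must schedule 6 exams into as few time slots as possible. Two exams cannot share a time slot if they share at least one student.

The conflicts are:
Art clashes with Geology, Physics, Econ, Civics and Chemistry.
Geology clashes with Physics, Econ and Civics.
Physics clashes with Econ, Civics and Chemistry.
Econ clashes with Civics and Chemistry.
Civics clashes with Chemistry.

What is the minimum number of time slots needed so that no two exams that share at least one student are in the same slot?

Art, Physics, Econ, Civics, Chemistry are mutually in conflict, so at least 5 time slots are needed.
5 time slots suffice: time slot 1 → {Civics}; time slot 2 → {Physics}; time slot 3 → {Art}; time slot 4 → {Econ}; time slot 5 → {Geology, Chemistry}. Each listed conflict is separated.

5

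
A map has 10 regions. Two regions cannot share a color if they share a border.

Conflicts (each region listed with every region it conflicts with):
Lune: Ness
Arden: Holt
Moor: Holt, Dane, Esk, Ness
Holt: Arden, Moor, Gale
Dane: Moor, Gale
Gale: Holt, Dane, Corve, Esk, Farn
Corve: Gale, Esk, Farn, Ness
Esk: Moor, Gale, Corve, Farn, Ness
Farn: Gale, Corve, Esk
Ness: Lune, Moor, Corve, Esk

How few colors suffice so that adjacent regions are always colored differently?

4

Gale, Corve, Esk, Farn are mutually in conflict, so at least 4 colors are needed.
4 colors suffice: color 1 → {Lune, Holt, Dane, Esk}; color 2 → {Arden, Gale, Ness}; color 3 → {Moor, Corve}; color 4 → {Farn}. Every pair that conflicts lands in different colors.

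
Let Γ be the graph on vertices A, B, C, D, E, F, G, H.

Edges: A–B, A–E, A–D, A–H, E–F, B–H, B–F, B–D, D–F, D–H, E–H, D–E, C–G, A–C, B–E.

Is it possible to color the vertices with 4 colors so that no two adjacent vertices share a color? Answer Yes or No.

No

A, B, D, E, H form a clique, so at least 5 colors are needed.
So 4 colors are not enough.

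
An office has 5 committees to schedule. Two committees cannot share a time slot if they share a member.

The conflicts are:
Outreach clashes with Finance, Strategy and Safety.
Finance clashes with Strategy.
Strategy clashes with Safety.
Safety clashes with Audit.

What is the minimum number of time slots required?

Outreach, Finance, Strategy all conflict with each other, so at least 3 time slots are needed.
3 time slots suffice: Outreach=1, Finance=2, Strategy=3, Safety=2, Audit=1. Each listed conflict is separated.

3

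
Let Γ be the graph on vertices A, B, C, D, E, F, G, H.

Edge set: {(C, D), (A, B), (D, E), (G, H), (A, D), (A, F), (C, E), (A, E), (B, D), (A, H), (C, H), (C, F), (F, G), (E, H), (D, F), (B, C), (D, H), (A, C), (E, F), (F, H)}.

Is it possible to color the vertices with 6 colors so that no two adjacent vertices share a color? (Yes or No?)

The chromatic number is 6. A, C, D, E, F, H are mutually adjacent (a clique of size 6), so at least 6 colors are needed.
6 colors suffice: color 1 → {B, F}; color 2 → {A, G}; color 3 → {D}; color 4 → {C}; color 5 → {H}; color 6 → {E}.
That is already a proper 6-coloring.

Yes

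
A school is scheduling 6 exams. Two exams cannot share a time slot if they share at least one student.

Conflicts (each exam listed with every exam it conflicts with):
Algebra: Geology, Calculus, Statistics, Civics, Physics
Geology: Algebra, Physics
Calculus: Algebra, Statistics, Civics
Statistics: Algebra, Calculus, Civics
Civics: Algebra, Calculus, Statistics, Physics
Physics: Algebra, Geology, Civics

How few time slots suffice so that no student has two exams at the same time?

4

Algebra, Calculus, Statistics, Civics pairwise conflict, so at least 4 time slots are needed.
Using 4 time slots: Algebra=1, Geology=2, Calculus=3, Statistics=4, Civics=2, Physics=3. Each listed conflict is separated.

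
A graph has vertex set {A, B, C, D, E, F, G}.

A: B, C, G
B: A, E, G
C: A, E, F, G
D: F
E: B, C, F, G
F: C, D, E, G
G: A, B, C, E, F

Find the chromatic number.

4

C, E, F, G are mutually adjacent (a clique of size 4), so at least 4 colors are needed.
One proper 4-coloring: A=green, B=blue, C=blue, D=red, E=green, F=yellow, G=red. Every edge joins two different colors.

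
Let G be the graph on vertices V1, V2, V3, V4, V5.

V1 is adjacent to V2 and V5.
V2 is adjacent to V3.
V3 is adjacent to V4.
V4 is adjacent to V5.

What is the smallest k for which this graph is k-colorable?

The cycle V2-V1-V5-V4-V3-V2 has odd length 5, so it cannot be 2-colored; at least 3 colors are needed.
One proper 3-coloring: V1=2, V2=1, V3=2, V4=3, V5=1. Each edge has distinct colors on its endpoints.

3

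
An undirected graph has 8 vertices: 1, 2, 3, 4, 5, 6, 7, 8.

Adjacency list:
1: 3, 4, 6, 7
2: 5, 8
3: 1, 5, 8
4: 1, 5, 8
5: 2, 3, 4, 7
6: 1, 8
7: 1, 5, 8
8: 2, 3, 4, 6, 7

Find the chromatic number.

1 and 6 are adjacent, so at least 2 colors are needed.
2 colors suffice: 1=red, 2=blue, 3=blue, 4=blue, 5=red, 6=blue, 7=blue, 8=red. Every edge joins two different colors.

2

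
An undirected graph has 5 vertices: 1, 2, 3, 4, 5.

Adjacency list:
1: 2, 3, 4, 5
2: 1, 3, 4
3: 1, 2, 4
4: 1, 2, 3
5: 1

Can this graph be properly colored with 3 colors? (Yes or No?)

No

1, 2, 3, 4 form a clique, so at least 4 colors are needed.
So 3 colors are not enough.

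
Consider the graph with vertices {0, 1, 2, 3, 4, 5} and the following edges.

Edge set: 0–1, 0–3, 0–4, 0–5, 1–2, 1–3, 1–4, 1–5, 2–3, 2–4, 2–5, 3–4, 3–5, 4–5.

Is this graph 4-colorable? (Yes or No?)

No

0, 1, 3, 4, 5 form a clique, so at least 5 colors are needed.
So 4 colors are not enough.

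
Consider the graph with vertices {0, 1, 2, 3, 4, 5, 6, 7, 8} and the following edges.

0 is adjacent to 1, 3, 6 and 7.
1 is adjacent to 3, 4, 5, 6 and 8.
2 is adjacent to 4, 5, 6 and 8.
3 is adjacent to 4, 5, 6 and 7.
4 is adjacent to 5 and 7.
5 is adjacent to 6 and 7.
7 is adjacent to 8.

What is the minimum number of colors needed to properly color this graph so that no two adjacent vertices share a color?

1, 3, 5, 6 form a clique, so at least 4 colors are needed.
4 colors suffice: 0=a, 1=b, 2=b, 3=c, 4=d, 5=a, 6=d, 7=b, 8=a. Every edge joins two different colors.

4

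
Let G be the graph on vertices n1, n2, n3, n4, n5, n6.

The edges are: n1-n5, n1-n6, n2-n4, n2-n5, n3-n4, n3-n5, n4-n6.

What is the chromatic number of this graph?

3

The cycle n1-n5-n3-n4-n6-n1 has odd length 5, so it cannot be 2-colored; at least 3 colors are needed.
3 colors suffice: color red → {n4, n5}; color blue → {n2, n3, n6}; color green → {n1}. No two adjacent vertices share a color.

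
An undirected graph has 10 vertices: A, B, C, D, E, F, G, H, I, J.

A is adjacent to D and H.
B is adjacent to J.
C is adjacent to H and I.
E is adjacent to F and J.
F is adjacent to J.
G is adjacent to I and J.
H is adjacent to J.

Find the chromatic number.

E, F, J are mutually adjacent, so at least 3 colors are needed.
3 colors suffice: color red → {A, I, J}; color blue → {B, D, E, G, H}; color green → {C, F}. Every edge joins two different colors.

3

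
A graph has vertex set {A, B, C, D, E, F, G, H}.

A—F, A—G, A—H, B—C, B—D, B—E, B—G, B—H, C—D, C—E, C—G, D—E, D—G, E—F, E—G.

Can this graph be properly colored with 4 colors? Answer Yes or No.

B, C, D, E, G form a clique, so at least 5 colors are needed.
So 4 colors are not enough.

No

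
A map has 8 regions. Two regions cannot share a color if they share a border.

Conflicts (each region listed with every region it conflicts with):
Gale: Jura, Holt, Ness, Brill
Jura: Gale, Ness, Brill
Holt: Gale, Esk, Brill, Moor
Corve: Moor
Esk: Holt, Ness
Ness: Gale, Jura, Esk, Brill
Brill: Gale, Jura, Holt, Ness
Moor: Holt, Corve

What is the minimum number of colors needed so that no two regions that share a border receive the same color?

Gale, Jura, Ness, Brill are mutually in conflict, so at least 4 colors are needed.
4 colors suffice: color 1 → {Esk, Brill, Moor}; color 2 → {Gale, Corve}; color 3 → {Holt, Ness}; color 4 → {Jura}. Each listed conflict is separated.

4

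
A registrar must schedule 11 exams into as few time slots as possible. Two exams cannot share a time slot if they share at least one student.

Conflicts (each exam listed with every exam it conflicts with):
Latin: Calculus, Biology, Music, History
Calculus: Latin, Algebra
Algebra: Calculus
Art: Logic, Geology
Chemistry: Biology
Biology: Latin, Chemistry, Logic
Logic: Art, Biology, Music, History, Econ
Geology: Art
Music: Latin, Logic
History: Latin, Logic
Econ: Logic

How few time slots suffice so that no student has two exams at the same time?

Chemistry and Biology conflict, so at least 2 time slots are needed.
2 time slots suffice: time slot 1 → {Latin, Algebra, Chemistry, Logic, Geology}; time slot 2 → {Calculus, Art, Biology, Music, History, Econ}. Each listed conflict is separated.

2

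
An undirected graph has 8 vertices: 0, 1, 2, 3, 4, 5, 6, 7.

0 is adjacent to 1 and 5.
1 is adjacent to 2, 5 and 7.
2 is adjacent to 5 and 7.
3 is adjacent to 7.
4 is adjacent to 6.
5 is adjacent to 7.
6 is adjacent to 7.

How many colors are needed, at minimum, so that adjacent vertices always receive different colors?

4

1, 2, 5, 7 are pairwise adjacent (a clique of size 4), so at least 4 colors are needed.
4 colors suffice: color red → {0, 4, 7}; color blue → {3, 5, 6}; color green → {1}; color yellow → {2}. Each edge has distinct colors on its endpoints.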